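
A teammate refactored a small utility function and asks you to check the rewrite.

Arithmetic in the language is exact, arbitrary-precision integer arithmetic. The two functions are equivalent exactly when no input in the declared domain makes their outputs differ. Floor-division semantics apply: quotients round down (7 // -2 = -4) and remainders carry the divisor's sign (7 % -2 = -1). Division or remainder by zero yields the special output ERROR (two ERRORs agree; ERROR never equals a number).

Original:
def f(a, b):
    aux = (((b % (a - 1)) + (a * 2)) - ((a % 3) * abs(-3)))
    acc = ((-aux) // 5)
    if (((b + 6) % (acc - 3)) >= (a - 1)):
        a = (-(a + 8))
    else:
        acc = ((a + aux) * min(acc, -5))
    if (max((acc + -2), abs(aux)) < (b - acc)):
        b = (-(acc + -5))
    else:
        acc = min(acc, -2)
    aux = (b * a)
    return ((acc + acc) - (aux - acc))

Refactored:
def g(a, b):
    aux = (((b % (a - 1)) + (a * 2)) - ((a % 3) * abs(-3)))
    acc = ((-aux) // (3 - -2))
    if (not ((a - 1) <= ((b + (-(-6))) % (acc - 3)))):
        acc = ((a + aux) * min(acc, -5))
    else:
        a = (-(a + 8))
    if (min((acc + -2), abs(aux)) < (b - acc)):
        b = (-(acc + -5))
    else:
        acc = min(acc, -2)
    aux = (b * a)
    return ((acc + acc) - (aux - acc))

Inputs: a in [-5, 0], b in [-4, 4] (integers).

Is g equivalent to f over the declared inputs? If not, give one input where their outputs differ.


On input a=-3, b=1, f returns -1 while g returns 23.
verdict: not equivalent; witness: a=-3, b=1


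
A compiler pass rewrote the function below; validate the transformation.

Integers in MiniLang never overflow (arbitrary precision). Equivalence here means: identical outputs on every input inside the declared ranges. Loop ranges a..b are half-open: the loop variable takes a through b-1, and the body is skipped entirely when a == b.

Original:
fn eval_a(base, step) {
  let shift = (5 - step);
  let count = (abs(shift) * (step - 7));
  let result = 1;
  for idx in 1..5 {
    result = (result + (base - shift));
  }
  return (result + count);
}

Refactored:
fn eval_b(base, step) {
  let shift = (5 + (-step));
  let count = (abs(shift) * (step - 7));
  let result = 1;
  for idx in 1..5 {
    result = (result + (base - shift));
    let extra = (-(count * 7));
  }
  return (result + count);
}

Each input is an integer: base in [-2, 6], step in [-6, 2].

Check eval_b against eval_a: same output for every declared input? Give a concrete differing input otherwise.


Equivalent. Beyond behavior-preserving changes, the revision adds an assignment to `extra` whose value nothing reads.
Every one of the 81 inputs gives matching results.
Tracing base=-1, step=-4: eval_a: shift := 9 | count := -99 | result := 1 | iter idx=1: | result := -9 | iter idx=2: | result := -19 | iter idx=3: | result := -29 | iter idx=4: | result := -39 | result -138 | eval_b: shift := 9 | count := -99 | result := 1 | iter idx=1: | result := -9 | extra := 693 | iter idx=2: | result := -19 | extra := 693 | iter idx=3: | result := -29 | extra := 693 | iter idx=4: | result := -39 | extra := 693 | result -138 — matching result -138.
verdict: equivalent


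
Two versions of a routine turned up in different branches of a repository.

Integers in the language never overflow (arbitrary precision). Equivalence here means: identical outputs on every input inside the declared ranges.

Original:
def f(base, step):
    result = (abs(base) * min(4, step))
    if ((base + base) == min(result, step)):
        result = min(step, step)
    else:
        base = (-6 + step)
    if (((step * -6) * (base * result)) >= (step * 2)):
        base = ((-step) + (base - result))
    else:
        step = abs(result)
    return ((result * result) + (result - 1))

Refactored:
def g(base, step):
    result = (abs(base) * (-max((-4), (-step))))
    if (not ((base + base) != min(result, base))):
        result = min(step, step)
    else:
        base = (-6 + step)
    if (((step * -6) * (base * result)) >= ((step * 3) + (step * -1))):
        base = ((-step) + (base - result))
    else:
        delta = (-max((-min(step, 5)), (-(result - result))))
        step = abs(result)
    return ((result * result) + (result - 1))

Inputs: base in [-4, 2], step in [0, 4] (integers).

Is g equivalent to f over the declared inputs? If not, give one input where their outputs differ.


Input base=2, step=4: 19 from f versus 71 from g.
verdict: not equivalent; witness: base=2, step=4


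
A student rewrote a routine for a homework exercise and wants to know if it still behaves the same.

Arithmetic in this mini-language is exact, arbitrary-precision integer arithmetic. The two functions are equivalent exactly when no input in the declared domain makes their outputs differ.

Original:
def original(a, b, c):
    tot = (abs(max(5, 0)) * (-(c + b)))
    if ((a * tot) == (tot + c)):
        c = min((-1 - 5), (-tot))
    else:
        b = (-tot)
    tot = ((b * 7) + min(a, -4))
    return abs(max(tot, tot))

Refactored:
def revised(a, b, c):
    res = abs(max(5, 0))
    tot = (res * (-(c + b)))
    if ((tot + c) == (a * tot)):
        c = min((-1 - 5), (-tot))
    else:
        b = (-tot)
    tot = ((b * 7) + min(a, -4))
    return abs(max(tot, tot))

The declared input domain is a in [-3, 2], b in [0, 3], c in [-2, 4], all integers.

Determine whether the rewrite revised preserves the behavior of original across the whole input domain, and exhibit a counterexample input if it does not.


Although local variable names differ, statement counts differ, 168/168 inputs agree.
verdict: equivalent


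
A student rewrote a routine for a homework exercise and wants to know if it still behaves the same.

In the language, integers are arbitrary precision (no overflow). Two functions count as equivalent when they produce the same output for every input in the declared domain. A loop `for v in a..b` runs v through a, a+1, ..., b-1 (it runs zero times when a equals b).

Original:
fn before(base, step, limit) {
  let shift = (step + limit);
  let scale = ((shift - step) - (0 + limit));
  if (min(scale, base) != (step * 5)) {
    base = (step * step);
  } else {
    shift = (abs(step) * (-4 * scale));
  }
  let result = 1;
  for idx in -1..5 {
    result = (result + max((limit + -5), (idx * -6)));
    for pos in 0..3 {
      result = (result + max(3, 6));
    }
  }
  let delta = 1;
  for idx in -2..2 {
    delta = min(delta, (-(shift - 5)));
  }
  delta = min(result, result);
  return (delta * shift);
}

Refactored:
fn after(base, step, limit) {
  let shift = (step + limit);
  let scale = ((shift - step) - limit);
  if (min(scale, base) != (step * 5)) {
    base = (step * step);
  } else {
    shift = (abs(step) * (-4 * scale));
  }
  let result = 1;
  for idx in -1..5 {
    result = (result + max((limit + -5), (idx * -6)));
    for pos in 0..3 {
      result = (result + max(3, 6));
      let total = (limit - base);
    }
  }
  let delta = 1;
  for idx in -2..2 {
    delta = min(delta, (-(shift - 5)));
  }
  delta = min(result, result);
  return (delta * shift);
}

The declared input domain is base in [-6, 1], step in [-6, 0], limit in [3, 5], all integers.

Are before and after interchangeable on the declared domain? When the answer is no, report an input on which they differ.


Although statement counts differ; arithmetic usage differs; local variable names differ; constant usage differs, 168/168 inputs agree.
verdict: equivalent


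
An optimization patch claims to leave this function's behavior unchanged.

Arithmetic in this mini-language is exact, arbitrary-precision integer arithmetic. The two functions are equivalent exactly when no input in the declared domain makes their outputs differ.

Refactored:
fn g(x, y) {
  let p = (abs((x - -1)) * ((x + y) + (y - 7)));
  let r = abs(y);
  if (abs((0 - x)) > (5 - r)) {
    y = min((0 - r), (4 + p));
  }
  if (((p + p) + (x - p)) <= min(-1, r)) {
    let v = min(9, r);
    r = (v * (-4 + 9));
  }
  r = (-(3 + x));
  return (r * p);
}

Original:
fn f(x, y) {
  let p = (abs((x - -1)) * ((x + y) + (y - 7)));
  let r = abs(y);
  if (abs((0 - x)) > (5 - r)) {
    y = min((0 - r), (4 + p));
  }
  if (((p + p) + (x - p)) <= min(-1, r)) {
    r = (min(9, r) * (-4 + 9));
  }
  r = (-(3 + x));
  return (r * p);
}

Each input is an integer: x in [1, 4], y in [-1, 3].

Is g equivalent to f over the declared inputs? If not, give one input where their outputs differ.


Although statement counts differ, and local variable names differ, 20/20 inputs agree.
verdict: equivalent


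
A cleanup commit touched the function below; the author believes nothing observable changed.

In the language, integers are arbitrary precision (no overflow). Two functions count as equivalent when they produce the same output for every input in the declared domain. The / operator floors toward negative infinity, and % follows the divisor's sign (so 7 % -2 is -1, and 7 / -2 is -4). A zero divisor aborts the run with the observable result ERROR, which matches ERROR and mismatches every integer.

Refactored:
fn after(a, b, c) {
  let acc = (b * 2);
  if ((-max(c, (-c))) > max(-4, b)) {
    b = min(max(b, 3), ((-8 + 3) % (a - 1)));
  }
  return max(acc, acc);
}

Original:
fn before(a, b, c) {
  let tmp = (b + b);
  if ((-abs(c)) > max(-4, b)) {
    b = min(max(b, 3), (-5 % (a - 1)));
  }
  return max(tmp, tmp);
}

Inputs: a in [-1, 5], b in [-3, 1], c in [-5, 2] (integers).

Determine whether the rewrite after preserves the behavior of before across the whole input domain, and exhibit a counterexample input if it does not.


Equivalent — the differences include local variable names differ; and arithmetic usage differs; and min/max/abs usage differs; and constant usage differs, yet no declared input distinguishes the two.
Spot check at a=0, b=0, c=-5 — before: tmp=0, then ((-abs(c)) > max(-4, b)) is false, then returns 0. after: acc=0, then ((-max(c, (-c))) > max(-4, b)) is false, then returns 0. Both give 0.
An exhaustive pass over the 280 declared inputs shows identical outputs.
verdict: equivalent


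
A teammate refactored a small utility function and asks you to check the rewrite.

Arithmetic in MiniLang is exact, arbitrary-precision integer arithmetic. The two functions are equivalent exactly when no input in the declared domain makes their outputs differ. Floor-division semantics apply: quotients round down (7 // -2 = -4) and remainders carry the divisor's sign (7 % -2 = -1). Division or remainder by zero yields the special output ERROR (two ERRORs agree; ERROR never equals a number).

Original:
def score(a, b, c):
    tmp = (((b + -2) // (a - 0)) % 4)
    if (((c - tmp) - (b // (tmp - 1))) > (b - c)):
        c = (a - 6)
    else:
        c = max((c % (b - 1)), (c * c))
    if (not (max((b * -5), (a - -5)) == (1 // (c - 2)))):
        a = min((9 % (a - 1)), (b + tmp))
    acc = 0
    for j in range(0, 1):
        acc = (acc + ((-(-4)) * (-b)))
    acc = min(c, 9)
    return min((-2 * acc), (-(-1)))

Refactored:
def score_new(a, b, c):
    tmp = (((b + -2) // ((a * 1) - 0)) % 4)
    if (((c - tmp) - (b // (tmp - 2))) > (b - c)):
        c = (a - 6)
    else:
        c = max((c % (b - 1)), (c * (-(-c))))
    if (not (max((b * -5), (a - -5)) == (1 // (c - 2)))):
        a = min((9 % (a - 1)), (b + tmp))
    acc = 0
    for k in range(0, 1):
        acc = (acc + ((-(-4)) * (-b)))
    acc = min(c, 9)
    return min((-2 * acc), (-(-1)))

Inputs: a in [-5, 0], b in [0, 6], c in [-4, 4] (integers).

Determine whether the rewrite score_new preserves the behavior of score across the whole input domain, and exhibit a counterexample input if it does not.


Not equivalent: a=-5, b=3, c=4 separates them (1 vs -18).
score: tmp := 3 | (((c - tmp) - (b // (tmp - 1))) > (b - c)): true | c := -11 | (not (max((b * -5), (a - -5)) == (1 // (c - 2)))): true | a := -3 | acc := 0 | iter j=0: | acc := -12 | acc := -11 | result 1
score_new: tmp := 3 | (((c - tmp) - (b // (tmp - 2))) > (b - c)): false | c := 16 | (not (max((b * -5), (a - -5)) == (1 // (c - 2)))): false | acc := 0 | iter k=0: | acc := -12 | acc := 9 | result -18
verdict: not equivalent; witness: a=-5, b=3, c=4


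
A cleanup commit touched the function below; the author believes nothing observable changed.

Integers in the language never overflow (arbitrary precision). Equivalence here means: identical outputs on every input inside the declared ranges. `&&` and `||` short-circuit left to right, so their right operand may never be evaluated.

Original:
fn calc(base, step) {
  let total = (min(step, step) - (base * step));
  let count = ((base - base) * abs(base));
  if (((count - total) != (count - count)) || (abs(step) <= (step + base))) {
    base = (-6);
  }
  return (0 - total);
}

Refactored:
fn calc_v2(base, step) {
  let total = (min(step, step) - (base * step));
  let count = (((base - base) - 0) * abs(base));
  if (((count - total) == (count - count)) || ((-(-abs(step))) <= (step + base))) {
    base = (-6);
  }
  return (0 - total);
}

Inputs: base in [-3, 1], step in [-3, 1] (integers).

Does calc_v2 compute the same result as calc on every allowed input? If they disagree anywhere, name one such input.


The edit looks behavioral (`((count - total) != (count - count))` became `((count - total) == (count - count))`), but over these ranges it never changes the outcome; all 25 inputs agree.
verdict: equivalent


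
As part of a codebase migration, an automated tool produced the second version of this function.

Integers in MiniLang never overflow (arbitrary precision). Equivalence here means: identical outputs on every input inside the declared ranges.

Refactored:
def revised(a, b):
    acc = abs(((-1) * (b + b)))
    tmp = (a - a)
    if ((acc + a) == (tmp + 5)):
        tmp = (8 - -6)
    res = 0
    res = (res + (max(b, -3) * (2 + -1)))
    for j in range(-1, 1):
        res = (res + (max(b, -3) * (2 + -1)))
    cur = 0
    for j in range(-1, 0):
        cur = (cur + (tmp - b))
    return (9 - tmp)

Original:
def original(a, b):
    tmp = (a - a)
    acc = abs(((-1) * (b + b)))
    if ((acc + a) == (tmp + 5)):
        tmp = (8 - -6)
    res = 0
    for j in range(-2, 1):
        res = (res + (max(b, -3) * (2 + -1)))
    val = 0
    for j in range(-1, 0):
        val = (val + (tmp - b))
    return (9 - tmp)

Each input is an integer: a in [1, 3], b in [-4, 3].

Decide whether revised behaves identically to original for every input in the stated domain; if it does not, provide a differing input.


Side by side, the visible changes include: arithmetic usage differs; and min/max/abs usage differs; and statement counts differ; and loop structure differs; and local variable names differ; and constant usage differs.
Tracing a=3, b=-4: original: tmp becomes 0; next acc becomes 8; next ((acc + a) == (tmp + 5)) evaluates to false; next res becomes 0; next at j=-2:; next res becomes -3; next at j=-1:; next res becomes -6; next at j=0:; next res becomes -9; next val becomes 0; next at j=-1:; next val becomes 4; next final value 9 | revised: acc becomes 8; next tmp becomes 0; next ((acc + a) == (tmp + 5)) evaluates to false; next res becomes 0; next res becomes -3; next at j=-1:; next res becomes -6; next at j=0:; next res becomes -9; next cur becomes 0; next at j=-1:; next cur becomes 4; next final value 9 — matching result 9.
An exhaustive pass over the 24 declared inputs shows identical outputs.
verdict: equivalent


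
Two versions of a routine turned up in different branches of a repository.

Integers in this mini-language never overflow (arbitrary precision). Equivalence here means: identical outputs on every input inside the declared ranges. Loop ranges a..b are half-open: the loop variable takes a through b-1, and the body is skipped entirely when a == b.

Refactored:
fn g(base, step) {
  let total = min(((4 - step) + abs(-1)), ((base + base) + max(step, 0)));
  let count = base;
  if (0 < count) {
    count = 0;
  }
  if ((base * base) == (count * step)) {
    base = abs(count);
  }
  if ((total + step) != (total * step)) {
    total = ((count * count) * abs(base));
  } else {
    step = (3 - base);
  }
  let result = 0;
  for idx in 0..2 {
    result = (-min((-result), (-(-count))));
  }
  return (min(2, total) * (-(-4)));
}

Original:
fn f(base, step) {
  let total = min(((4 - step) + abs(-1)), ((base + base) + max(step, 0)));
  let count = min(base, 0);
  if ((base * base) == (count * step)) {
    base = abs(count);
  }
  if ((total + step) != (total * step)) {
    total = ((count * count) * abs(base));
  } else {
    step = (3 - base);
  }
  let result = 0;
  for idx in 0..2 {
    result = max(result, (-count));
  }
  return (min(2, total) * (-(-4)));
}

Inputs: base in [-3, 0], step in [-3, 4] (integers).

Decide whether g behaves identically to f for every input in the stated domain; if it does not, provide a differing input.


The two versions differ — the changes include statement counts differ; also min/max/abs usage differs; also comparison usage differs; also branching structure differs; also constant usage differs.
Spot check at base=-1, step=4 — f: total=1, then count=-1, then ((base * base) == (count * step)) is false, then ((total + step) != (total * step)) is true, then total=1, then result=0, then (idx=0), then result=1, then (idx=1), then result=1, then returns 4. g: total=1, then count=-1, then (0 < count) is false, then ((base * base) == (count * step)) is false, then ((total + step) != (total * step)) is true, then total=1, then result=0, then (idx=0), then result=1, then (idx=1), then result=1, then returns 4. Both give 4.
Every one of the 32 inputs gives matching results.
verdict: equivalent


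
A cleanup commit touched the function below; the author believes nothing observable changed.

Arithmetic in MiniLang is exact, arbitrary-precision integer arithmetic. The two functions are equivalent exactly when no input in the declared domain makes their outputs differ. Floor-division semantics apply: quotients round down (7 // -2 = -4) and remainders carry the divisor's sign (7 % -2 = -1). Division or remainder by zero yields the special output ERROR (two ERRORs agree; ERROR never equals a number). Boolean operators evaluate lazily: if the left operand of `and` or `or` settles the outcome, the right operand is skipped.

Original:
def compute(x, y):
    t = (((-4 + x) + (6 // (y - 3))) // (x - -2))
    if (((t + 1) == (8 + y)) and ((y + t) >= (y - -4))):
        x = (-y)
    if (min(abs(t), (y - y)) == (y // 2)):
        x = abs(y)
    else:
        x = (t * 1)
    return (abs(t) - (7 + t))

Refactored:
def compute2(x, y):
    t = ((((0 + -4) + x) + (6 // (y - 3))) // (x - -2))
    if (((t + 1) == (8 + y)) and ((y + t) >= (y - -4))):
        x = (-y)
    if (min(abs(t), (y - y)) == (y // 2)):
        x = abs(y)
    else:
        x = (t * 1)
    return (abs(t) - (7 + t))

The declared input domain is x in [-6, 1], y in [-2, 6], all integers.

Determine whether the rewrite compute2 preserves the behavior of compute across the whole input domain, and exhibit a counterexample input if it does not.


Equivalent — the differences include constant usage differs; and arithmetic usage differs, yet no declared input distinguishes the two.
Spot check at x=0, y=5 — compute: t = -1; (((t + 1) == (8 + y)) and ((y + t) >= (y - -4))) -> false; (min(abs(t), (y - y)) == (y // 2)) -> false; x = -1; return -5. compute2: t = -1; (((t + 1) == (8 + y)) and ((y + t) >= (y - -4))) -> false; (min(abs(t), (y - y)) == (y // 2)) -> false; x = -1; return -5. Both give -5.
Sweeping the whole domain (72 inputs) finds no disagreement.
verdict: equivalent


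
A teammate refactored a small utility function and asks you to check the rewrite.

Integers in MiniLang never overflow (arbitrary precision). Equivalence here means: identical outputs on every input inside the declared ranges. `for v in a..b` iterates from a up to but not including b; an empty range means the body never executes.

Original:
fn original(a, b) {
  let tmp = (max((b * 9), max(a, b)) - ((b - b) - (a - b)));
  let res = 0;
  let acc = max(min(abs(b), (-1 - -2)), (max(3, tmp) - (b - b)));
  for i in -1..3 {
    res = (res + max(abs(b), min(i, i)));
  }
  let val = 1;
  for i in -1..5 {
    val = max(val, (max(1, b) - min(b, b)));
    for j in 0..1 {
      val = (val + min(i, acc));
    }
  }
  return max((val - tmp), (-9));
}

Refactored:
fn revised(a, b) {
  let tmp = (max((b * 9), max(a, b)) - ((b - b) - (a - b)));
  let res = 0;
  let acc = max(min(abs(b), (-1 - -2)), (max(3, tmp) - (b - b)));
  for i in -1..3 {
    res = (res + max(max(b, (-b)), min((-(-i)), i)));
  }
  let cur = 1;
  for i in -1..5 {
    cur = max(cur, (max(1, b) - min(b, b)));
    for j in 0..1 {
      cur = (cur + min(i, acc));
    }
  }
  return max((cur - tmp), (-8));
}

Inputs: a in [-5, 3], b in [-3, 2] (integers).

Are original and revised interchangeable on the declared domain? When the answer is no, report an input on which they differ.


At a=3, b=2: original gives -9, revised gives -8.
verdict: not equivalent; witness: a=3, b=2


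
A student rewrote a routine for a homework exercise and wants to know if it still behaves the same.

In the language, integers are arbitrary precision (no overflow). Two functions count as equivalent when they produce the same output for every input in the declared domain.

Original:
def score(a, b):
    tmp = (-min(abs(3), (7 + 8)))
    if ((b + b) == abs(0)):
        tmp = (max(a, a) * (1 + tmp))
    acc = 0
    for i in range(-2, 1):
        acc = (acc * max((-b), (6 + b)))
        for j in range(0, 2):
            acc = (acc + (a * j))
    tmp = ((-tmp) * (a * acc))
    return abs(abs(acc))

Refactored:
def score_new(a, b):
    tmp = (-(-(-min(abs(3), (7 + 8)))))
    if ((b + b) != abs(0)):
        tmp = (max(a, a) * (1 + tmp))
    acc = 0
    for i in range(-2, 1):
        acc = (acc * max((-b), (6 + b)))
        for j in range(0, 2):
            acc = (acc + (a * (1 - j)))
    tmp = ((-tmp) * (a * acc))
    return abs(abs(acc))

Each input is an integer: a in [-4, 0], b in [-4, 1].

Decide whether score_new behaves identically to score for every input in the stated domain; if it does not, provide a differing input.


Equivalent. The edit looks behavioral (`((b + b) == abs(0))` became `((b + b) != abs(0))`), but over these ranges it never changes the outcome.
An exhaustive pass over the 30 declared inputs shows identical outputs.
Spot check at a=-3, b=-1 — score: tmp=-3, then ((b + b) == abs(0)) is false, then acc=0, then (i=-2), then acc=0, then (j=0), then acc=0, then (j=1), then acc=-3, then (i=-1), then acc=-15, then (j=0), then acc=-15, then (j=1), then acc=-18, then (i=0), then acc=-90, then (j=0), then acc=-90, then (j=1), then acc=-93, then tmp=837, then returns 93. score_new: tmp=-3, then ((b + b) != abs(0)) is true, then tmp=6, then acc=0, then (i=-2), then acc=0, then (j=0), then acc=-3, then (j=1), then acc=-3, then (i=-1), then acc=-15, then (j=0), then acc=-18, then (j=1), then acc=-18, then (i=0), then acc=-90, then (j=0), then acc=-93, then (j=1), then acc=-93, then tmp=-1674, then returns 93. Both give 93.
verdict: equivalent


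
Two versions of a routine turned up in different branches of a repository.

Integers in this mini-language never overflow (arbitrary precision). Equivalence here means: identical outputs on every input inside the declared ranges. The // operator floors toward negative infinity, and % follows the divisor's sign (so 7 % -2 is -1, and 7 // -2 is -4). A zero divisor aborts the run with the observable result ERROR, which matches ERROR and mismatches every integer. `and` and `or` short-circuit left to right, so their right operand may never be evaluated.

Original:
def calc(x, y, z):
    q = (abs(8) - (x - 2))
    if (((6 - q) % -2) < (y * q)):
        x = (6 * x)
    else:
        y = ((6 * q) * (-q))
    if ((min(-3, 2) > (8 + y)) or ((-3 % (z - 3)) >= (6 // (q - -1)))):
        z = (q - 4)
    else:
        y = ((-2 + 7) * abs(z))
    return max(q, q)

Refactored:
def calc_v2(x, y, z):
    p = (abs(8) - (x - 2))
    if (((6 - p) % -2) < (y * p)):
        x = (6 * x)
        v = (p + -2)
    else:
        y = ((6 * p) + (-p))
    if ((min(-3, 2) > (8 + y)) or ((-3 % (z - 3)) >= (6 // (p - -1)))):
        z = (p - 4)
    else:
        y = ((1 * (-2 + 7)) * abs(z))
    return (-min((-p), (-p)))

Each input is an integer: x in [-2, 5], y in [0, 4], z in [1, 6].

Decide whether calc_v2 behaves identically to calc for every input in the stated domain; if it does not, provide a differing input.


The rewrite breaks on x=-2, y=0, z=3, where the results are 12 and ERROR.
calc: q becomes 12; next (((6 - q) % -2) < (y * q)) evaluates to false; next y becomes -864; next ((min(-3, 2) > (8 + y)) or ((-3 % (z - 3)) >= (6 // (q - -1)))) evaluates to true; next z becomes 8; next final value 12
calc_v2: p becomes 12; next (((6 - p) % -2) < (y * p)) evaluates to false; next y becomes 60; next hits division by zero so the output is ERROR
verdict: not equivalent; witness: x=-2, y=0, z=3


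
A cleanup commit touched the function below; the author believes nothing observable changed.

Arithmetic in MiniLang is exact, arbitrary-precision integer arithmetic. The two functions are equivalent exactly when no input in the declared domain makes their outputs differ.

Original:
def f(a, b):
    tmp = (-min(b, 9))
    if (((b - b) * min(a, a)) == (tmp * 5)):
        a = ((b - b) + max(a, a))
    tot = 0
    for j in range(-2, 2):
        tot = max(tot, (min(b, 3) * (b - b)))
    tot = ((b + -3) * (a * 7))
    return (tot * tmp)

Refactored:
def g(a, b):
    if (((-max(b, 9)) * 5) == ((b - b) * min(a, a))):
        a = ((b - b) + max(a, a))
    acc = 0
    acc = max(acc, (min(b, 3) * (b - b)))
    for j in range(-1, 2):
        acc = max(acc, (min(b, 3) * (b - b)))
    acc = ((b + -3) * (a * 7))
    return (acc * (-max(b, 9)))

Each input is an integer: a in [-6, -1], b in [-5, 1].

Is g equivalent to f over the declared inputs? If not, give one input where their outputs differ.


Try a=-6, b=-5.
f: tmp=5, then (((b - b) * min(a, a)) == (tmp * 5)) is false, then tot=0, then (j=-2), then tot=0, then (j=-1), then tot=0, then (j=0), then tot=0, then (j=1), then tot=0, then tot=336, then returns 1680
g: (((-max(b, 9)) * 5) == ((b - b) * min(a, a))) is false, then acc=0, then acc=0, then (j=-1), then acc=0, then (j=0), then acc=0, then (j=1), then acc=0, then acc=336, then returns -3024
1680 != -3024, so the rewrite changes behavior.
verdict: not equivalent; witness: a=-6, b=-5


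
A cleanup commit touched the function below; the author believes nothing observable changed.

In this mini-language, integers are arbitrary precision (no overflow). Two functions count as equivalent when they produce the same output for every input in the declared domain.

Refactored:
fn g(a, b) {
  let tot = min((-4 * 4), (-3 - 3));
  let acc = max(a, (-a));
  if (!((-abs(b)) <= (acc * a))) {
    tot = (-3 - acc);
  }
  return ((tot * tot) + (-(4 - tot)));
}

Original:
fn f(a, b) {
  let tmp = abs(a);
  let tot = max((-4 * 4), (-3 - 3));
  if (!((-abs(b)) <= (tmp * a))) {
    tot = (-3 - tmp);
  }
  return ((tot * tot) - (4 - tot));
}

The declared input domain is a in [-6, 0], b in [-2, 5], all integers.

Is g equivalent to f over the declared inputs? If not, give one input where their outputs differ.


Evaluate both at a=-2, b=4.
f: tmp = 2; tot = -6; (!((-abs(b)) <= (tmp * a))) -> false; return 26
g: tot = -16; acc = 2; (!((-abs(b)) <= (acc * a))) -> false; return 236
26 and 236 differ, so these are not the same function on this domain.
verdict: not equivalent; witness: a=-2, b=4


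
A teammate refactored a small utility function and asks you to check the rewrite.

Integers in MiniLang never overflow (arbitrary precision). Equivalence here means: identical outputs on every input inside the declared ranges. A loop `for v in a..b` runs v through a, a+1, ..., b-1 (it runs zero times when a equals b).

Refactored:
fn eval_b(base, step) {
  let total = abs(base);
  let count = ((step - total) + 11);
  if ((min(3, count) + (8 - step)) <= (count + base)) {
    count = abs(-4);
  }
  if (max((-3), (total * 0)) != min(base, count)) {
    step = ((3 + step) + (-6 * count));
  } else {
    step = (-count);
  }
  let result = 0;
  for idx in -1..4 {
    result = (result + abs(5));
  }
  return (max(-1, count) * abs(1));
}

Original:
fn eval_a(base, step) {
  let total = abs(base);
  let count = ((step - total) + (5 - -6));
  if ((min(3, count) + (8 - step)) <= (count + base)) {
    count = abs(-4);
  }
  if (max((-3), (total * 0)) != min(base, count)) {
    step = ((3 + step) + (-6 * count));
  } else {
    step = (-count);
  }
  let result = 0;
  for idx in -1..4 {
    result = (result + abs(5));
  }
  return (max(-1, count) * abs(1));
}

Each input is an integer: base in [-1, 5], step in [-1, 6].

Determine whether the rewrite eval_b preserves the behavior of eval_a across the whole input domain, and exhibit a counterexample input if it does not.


Comparing the listings, the differences include: constant usage differs, arithmetic usage differs.
Spot check at base=1, step=6 — eval_a: total := 1 | count := 16 | ((min(3, count) + (8 - step)) <= (count + base)): true | count := 4 | (max((-3), (total * 0)) != min(base, count)): true | step := -15 | result := 0 | iter idx=-1: | result := 5 | iter idx=0: | result := 10 | iter idx=1: | result := 15 | iter idx=2: | result := 20 | iter idx=3: | result := 25 | result 4. eval_b: total := 1 | count := 16 | ((min(3, count) + (8 - step)) <= (count + base)): true | count := 4 | (max((-3), (total * 0)) != min(base, count)): true | step := -15 | result := 0 | iter idx=-1: | result := 5 | iter idx=0: | result := 10 | iter idx=1: | result := 15 | iter idx=2: | result := 20 | iter idx=3: | result := 25 | result 4. Both give 4.
Checked all 56 inputs in the declared domain: the outputs agree on every one.
verdict: equivalent


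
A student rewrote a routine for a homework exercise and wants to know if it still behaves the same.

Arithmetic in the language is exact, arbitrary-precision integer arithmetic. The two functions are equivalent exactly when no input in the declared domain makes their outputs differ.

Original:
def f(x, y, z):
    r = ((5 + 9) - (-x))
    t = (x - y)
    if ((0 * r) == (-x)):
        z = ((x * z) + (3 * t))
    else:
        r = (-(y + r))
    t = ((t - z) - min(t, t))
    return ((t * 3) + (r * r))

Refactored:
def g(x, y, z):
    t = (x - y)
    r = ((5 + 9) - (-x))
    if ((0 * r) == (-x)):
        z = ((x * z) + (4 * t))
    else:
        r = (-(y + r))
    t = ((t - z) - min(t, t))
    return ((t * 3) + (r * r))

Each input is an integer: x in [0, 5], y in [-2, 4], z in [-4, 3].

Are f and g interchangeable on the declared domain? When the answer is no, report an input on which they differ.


The rewrite breaks on x=0, y=-2, z=-4, where the results are 178 and 172.
f: r=14, then t=2, then ((0 * r) == (-x)) is true, then z=6, then t=-6, then returns 178
g: t=2, then r=14, then ((0 * r) == (-x)) is true, then z=8, then t=-8, then returns 172
verdict: not equivalent; witness: x=0, y=-2, z=-4


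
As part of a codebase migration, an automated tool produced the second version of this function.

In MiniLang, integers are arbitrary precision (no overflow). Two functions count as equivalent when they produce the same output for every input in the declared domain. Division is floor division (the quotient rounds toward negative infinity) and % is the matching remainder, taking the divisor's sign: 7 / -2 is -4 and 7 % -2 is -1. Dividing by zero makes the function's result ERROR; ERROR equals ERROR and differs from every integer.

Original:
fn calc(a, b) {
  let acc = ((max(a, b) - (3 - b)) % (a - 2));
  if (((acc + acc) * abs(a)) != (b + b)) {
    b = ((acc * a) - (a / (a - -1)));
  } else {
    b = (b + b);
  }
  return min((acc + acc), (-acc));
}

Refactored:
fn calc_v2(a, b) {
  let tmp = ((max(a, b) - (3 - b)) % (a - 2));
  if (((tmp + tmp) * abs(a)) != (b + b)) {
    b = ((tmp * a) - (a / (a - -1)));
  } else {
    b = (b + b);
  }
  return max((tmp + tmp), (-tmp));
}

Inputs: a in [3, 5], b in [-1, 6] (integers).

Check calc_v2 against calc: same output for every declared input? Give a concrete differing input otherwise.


The rewrite breaks on a=4, b=0, where the results are -1 and 2.
calc: acc=1, then (((acc + acc) * abs(a)) != (b + b)) is true, then b=4, then returns -1
calc_v2: tmp=1, then (((tmp + tmp) * abs(a)) != (b + b)) is true, then b=4, then returns 2
verdict: not equivalent; witness: a=4, b=0


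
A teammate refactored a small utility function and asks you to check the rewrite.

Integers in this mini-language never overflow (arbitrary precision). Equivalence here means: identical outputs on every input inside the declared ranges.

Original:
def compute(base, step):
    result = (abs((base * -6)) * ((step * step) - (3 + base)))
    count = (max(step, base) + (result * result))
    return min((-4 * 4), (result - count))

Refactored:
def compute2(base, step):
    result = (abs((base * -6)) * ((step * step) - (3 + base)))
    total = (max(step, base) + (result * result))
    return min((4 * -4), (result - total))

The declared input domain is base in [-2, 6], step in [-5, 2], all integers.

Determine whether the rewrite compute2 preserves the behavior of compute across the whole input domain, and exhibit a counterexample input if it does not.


This is a faithful refactor — local variable names differ, but the computed results match everywhere.
As a probe, take base=4, step=0: compute runs result := -168 | count := 28228 | result -28396; compute2 runs result := -168 | total := 28228 | result -28396; both end at -28396.
Sweeping the whole domain (72 inputs) finds no disagreement.
verdict: equivalent


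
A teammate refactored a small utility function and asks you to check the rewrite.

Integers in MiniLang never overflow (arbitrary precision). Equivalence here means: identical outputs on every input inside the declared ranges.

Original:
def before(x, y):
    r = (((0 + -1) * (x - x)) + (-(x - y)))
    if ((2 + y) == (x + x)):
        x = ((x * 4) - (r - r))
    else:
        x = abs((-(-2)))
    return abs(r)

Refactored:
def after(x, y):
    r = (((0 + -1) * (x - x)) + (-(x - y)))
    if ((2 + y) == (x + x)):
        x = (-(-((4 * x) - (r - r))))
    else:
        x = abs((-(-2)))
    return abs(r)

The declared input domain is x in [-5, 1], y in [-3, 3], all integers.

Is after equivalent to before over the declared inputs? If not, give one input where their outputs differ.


Reading the diff, among the changes: same computation, different form.
Spot check at x=-3, y=3 — before: r = 6; ((2 + y) == (x + x)) -> false; x = 2; return 6. after: r = 6; ((2 + y) == (x + x)) -> false; x = 2; return 6. Both give 6.
Checked all 49 inputs in the declared domain: the outputs agree on every one.
verdict: equivalent


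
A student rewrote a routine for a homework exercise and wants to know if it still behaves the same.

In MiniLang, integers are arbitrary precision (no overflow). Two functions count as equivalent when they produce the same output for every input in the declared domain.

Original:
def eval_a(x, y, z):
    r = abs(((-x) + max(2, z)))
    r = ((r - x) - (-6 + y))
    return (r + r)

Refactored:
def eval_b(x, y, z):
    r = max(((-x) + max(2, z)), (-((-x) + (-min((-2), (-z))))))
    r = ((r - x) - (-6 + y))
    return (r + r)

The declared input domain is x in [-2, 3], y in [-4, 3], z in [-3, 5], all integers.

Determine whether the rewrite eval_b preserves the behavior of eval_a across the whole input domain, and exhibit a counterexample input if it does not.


The two versions differ — the changes include min/max/abs usage differs, constant usage differs, arithmetic usage differs.
As a probe, take x=-2, y=1, z=0: eval_a runs r=4, then r=11, then returns 22; eval_b runs r=4, then r=11, then returns 22; both end at 22.
Checked all 432 inputs in the declared domain: the outputs agree on every one.
verdict: equivalent


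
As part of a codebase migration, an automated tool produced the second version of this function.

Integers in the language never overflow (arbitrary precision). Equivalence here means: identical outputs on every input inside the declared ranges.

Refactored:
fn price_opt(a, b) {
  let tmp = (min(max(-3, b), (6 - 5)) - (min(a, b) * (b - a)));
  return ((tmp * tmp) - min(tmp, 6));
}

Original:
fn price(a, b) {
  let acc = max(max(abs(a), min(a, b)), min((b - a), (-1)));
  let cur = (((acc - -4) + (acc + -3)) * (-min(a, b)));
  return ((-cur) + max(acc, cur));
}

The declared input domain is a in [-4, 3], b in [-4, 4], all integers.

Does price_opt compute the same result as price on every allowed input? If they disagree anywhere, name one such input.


Take a=-4, b=-4.
price: acc := 4 | cur := 36 | result 0
price_opt: tmp := -3 | result 12
0 against 12: the behavior changed.
verdict: not equivalent; witness: a=-4, b=-4


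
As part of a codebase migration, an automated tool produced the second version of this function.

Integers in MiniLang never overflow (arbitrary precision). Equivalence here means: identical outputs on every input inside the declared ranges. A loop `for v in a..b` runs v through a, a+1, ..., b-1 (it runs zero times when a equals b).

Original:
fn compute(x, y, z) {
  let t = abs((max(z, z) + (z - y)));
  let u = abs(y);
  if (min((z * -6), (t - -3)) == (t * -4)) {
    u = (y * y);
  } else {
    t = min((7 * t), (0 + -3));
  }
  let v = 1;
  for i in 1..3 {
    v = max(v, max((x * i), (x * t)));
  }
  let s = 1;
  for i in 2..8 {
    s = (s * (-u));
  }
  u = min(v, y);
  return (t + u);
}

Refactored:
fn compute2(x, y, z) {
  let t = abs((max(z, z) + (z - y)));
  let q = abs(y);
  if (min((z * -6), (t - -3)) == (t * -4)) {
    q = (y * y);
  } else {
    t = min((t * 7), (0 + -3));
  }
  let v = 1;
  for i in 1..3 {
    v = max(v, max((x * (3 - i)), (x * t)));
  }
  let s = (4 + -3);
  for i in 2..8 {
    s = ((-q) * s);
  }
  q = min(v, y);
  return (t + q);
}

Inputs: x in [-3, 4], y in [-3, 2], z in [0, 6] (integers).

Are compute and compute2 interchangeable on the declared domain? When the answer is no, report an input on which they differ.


The two are interchangeable: arithmetic usage differs; constant usage differs; local variable names differ, and every declared input agrees.
One worked example (x=2, y=0, z=2) — compute: t=4, then u=0, then (min((z * -6), (t - -3)) == (t * -4)) is false, then t=-3, then v=1, then (i=1), then v=2, then (i=2), then v=4, then s=1, then (i=2), then s=0, then (i=3), then s=0, then (i=4), then s=0, then (i=5), then s=0, then (i=6), then s=0, then (i=7), then s=0, then u=0, then returns -3; compute2: t=4, then q=0, then (min((z * -6), (t - -3)) == (t * -4)) is false, then t=-3, then v=1, then (i=1), then v=4, then (i=2), then v=4, then s=1, then (i=2), then s=0, then (i=3), then s=0, then (i=4), then s=0, then (i=5), then s=0, then (i=6), then s=0, then (i=7), then s=0, then q=0, then returns -3; agreement on -3.
Sweeping the whole domain (336 inputs) finds no disagreement.
verdict: equivalent


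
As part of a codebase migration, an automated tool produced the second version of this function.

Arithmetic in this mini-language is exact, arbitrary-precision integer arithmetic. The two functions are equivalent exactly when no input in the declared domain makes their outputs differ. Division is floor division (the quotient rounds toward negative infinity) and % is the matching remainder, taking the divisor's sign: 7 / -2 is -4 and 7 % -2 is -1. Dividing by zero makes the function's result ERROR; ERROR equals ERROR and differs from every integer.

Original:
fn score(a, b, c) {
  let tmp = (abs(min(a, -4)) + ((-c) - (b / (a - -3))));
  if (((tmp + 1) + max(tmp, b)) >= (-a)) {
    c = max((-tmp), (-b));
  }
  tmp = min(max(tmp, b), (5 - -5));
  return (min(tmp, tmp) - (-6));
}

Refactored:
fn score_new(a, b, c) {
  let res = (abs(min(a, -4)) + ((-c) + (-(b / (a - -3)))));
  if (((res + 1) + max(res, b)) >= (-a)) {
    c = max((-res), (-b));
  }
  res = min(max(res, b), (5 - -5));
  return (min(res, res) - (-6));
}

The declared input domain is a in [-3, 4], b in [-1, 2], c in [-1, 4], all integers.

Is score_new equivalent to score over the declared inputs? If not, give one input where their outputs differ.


Side by side, the visible changes include: arithmetic usage differs, local variable names differ.
As a probe, take a=2, b=-1, c=2: score runs tmp := 3 | (((tmp + 1) + max(tmp, b)) >= (-a)): true | c := 1 | tmp := 3 | result 9; score_new runs res := 3 | (((res + 1) + max(res, b)) >= (-a)): true | c := 1 | res := 3 | result 9; both end at 9.
An exhaustive pass over the 192 declared inputs shows identical outputs.
verdict: equivalent
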